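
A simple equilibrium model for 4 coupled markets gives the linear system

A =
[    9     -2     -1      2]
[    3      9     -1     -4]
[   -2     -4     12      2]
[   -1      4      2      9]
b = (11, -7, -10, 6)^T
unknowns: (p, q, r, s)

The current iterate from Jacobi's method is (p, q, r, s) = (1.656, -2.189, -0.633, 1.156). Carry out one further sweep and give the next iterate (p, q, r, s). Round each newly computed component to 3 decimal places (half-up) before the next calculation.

(0.409, -0.886, -1.480, 1.964)

One sweep:
  p = (11 - (-2)·-2.189 - (-1)·-0.633 - (2)·1.156) / (9) = 0.409
  q = (-7 - (3)·1.656 - (-1)·-0.633 - (-4)·1.156) / (9) = -0.886
  r = (-10 - (-2)·1.656 - (-4)·-2.189 - (2)·1.156) / (12) = -1.480
  s = (6 - (-1)·1.656 - (4)·-2.189 - (2)·-0.633) / (9) = 1.964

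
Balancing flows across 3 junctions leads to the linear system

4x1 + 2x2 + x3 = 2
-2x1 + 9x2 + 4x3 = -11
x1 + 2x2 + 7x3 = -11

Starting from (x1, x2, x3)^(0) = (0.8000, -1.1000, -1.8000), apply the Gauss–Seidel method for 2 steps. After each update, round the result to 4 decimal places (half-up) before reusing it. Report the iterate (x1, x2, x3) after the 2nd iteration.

(0.9845, -0.2211, -1.6489)

Iteration 1:
  x1 = (2 - (2)·-1.1000 - (1)·-1.8000) / (4) = 1.5000
  x2 = (-11 - (-2)·1.5000 - (4)·-1.8000) / (9) = -0.0889
  x3 = (-11 - (1)·1.5000 - (2)·-0.0889) / (7) = -1.7603
Iteration 2:
  x1 = (2 - (2)·-0.0889 - (1)·-1.7603) / (4) = 0.9845
  x2 = (-11 - (-2)·0.9845 - (4)·-1.7603) / (9) = -0.2211
  x3 = (-11 - (1)·0.9845 - (2)·-0.2211) / (7) = -1.6489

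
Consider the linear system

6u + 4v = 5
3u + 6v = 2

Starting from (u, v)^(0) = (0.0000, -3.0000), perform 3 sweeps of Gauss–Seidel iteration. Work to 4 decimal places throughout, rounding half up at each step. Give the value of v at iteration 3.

-0.2315

Iteration 1:
  u = (5 - (4)·-3.0000) / (6) = 2.8333
  v = (2 - (3)·2.8333) / (6) = -1.0833
Iteration 2:
  u = (5 - (4)·-1.0833) / (6) = 1.5555
  v = (2 - (3)·1.5555) / (6) = -0.4444
Iteration 3:
  u = (5 - (4)·-0.4444) / (6) = 1.1296
  v = (2 - (3)·1.1296) / (6) = -0.2315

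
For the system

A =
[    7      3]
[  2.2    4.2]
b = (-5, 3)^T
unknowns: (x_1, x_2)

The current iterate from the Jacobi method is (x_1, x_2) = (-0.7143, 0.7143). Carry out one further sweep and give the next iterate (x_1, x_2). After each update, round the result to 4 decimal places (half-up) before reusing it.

(-1.0204, 1.0884)

One sweep:
  x_1 = (-5 - (3)·0.7143) / (7) = -1.0204
  x_2 = (3 - (2.2)·-0.7143) / (4.2) = 1.0884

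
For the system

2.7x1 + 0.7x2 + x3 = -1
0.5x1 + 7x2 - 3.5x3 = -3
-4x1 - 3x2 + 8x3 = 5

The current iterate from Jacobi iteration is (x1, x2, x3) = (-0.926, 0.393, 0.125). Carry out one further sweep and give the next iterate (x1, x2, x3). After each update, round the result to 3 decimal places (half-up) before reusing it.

(-0.519, -0.300, 0.309)

One sweep:
  x1 = (-1 - (0.7)·0.393 - (1)·0.125) / (2.7) = -0.519
  x2 = (-3 - (0.5)·-0.926 - (-3.5)·0.125) / (7) = -0.300
  x3 = (5 - (-4)·-0.926 - (-3)·0.393) / (8) = 0.309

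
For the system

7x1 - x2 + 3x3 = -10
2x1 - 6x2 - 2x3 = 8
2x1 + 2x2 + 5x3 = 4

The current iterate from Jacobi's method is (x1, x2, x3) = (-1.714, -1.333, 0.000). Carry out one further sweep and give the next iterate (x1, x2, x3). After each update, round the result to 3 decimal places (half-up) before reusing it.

(-1.619, -1.905, 2.019)

One sweep:
  x1 = (-10 - (-1)·-1.333 - (3)·0.000) / (7) = -1.619
  x2 = (8 - (2)·-1.714 - (-2)·0.000) / (-6) = -1.905
  x3 = (4 - (2)·-1.714 - (2)·-1.333) / (5) = 2.019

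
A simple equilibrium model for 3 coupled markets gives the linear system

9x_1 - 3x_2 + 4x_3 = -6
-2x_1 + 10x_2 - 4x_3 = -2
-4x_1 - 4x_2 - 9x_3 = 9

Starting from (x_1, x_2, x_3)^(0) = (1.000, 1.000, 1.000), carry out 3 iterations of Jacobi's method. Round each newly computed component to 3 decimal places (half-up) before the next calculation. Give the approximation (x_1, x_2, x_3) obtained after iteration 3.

(-0.667, -0.472, -0.642)

Iteration 1:
  x_1 = (-6 - (-3)·1.000 - (4)·1.000) / (9) = -0.778
  x_2 = (-2 - (-2)·1.000 - (-4)·1.000) / (10) = 0.400
  x_3 = (9 - (-4)·1.000 - (-4)·1.000) / (-9) = -1.889
Iteration 2:
  x_1 = (-6 - (-3)·0.400 - (4)·-1.889) / (9) = 0.306
  x_2 = (-2 - (-2)·-0.778 - (-4)·-1.889) / (10) = -1.111
  x_3 = (9 - (-4)·-0.778 - (-4)·0.400) / (-9) = -0.832
Iteration 3:
  x_1 = (-6 - (-3)·-1.111 - (4)·-0.832) / (9) = -0.667
  x_2 = (-2 - (-2)·0.306 - (-4)·-0.832) / (10) = -0.472
  x_3 = (9 - (-4)·0.306 - (-4)·-1.111) / (-9) = -0.642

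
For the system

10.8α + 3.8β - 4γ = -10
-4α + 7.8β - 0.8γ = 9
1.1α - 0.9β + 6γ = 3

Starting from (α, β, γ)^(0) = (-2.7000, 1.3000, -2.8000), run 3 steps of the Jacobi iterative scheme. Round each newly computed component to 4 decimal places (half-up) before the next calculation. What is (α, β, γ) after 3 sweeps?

(-0.6174, 1.0873, 0.5608)

Iteration 1:
  α = (-10 - (3.8)·1.3000 - (-4)·-2.8000) / (10.8) = -2.4204
  β = (9 - (-4)·-2.7000 - (-0.8)·-2.8000) / (7.8) = -0.5179
  γ = (3 - (1.1)·-2.7000 - (-0.9)·1.3000) / (6) = 1.1900
Iteration 2:
  α = (-10 - (3.8)·-0.5179 - (-4)·1.1900) / (10.8) = -0.3030
  β = (9 - (-4)·-2.4204 - (-0.8)·1.1900) / (7.8) = 0.0347
  γ = (3 - (1.1)·-2.4204 - (-0.9)·-0.5179) / (6) = 0.8661
Iteration 3:
  α = (-10 - (3.8)·0.0347 - (-4)·0.8661) / (10.8) = -0.6174
  β = (9 - (-4)·-0.3030 - (-0.8)·0.8661) / (7.8) = 1.0873
  γ = (3 - (1.1)·-0.3030 - (-0.9)·0.0347) / (6) = 0.5608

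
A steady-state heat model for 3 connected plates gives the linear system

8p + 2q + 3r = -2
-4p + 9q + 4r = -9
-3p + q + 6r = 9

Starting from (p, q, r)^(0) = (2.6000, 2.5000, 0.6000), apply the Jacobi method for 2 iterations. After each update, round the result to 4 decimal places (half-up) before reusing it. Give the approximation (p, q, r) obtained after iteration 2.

(-1.1160, -2.5481, 0.9685)

Iteration 1:
  p = (-2 - (2)·2.5000 - (3)·0.6000) / (8) = -1.1000
  q = (-9 - (-4)·2.6000 - (4)·0.6000) / (9) = -0.1111
  r = (9 - (-3)·2.6000 - (1)·2.5000) / (6) = 2.3833
Iteration 2:
  p = (-2 - (2)·-0.1111 - (3)·2.3833) / (8) = -1.1160
  q = (-9 - (-4)·-1.1000 - (4)·2.3833) / (9) = -2.5481
  r = (9 - (-3)·-1.1000 - (1)·-0.1111) / (6) = 0.9685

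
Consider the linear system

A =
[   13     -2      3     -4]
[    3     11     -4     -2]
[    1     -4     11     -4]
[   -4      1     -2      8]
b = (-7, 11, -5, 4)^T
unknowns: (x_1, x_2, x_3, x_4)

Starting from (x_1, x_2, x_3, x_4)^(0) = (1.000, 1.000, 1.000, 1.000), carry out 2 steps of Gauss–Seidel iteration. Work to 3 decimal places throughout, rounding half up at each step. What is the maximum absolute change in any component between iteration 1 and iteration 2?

Iteration 1:
  x_1 = (-7 - (-2)·1.000 - (3)·1.000 - (-4)·1.000) / (13) = -0.308
  x_2 = (11 - (3)·-0.308 - (-4)·1.000 - (-2)·1.000) / (11) = 1.629
  x_3 = (-5 - (1)·-0.308 - (-4)·1.629 - (-4)·1.000) / (11) = 0.529
  x_4 = (4 - (-4)·-0.308 - (1)·1.629 - (-2)·0.529) / (8) = 0.275
Iteration 2:
  x_1 = (-7 - (-2)·1.629 - (3)·0.529 - (-4)·0.275) / (13) = -0.325
  x_2 = (11 - (3)·-0.325 - (-4)·0.529 - (-2)·0.275) / (11) = 1.331
  x_3 = (-5 - (1)·-0.325 - (-4)·1.331 - (-4)·0.275) / (11) = 0.159
  x_4 = (4 - (-4)·-0.325 - (1)·1.331 - (-2)·0.159) / (8) = 0.211
Change: (-0.017, -0.298, -0.370, -0.064) → max |·| = 0.370

0.370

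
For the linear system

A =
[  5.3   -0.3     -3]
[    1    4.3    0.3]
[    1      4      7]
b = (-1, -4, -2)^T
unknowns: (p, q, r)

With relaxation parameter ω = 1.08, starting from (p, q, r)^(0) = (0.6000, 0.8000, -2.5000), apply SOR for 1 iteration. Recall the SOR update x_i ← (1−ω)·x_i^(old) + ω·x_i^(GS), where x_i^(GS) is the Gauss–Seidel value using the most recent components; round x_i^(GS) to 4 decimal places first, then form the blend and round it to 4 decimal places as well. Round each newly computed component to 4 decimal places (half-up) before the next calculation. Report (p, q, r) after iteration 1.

Iteration 1:
  p: GS value = (-1 - (-0.3)·0.8000 - (-3)·-2.5000) / (5.3) = -1.5585;  p ← (1−ω)·0.6000 + ω·-1.5585 = -1.7312
  q: GS value = (-4 - (1)·-1.7312 - (0.3)·-2.5000) / (4.3) = -0.3532;  q ← (1−ω)·0.8000 + ω·-0.3532 = -0.4455
  r: GS value = (-2 - (1)·-1.7312 - (4)·-0.4455) / (7) = 0.2162;  r ← (1−ω)·-2.5000 + ω·0.2162 = 0.4335

(-1.7312, -0.4455, 0.4335)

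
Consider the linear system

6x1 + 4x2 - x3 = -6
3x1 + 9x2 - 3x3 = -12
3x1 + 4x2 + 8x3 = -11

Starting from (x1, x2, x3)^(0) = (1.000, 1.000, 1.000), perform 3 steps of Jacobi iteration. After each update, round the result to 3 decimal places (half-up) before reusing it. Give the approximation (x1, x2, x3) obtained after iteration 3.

Iteration 1:
  x1 = (-6 - (4)·1.000 - (-1)·1.000) / (6) = -1.500
  x2 = (-12 - (3)·1.000 - (-3)·1.000) / (9) = -1.333
  x3 = (-11 - (3)·1.000 - (4)·1.000) / (8) = -2.250
Iteration 2:
  x1 = (-6 - (4)·-1.333 - (-1)·-2.250) / (6) = -0.486
  x2 = (-12 - (3)·-1.500 - (-3)·-2.250) / (9) = -1.583
  x3 = (-11 - (3)·-1.500 - (4)·-1.333) / (8) = -0.146
Iteration 3:
  x1 = (-6 - (4)·-1.583 - (-1)·-0.146) / (6) = 0.031
  x2 = (-12 - (3)·-0.486 - (-3)·-0.146) / (9) = -1.220
  x3 = (-11 - (3)·-0.486 - (4)·-1.583) / (8) = -0.401

(0.031, -1.220, -0.401)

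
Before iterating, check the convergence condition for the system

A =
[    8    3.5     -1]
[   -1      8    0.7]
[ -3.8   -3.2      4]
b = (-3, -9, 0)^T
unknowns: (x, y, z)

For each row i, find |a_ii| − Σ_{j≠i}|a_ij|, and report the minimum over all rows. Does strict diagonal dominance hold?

-3

row 1: |8| − (3.5+1) = 3.5
row 2: |8| − (1+0.7) = 6.3
row 3: |4| − (3.8+3.2) = -3
minimum over rows = -3 → not strictly diagonally dominant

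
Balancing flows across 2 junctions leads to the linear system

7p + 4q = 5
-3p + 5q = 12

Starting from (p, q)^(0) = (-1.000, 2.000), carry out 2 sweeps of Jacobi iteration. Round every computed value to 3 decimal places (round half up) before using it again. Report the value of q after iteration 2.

2.143

Iteration 1:
  p = (5 - (4)·2.000) / (7) = -0.429
  q = (12 - (-3)·-1.000) / (5) = 1.800
Iteration 2:
  p = (5 - (4)·1.800) / (7) = -0.314
  q = (12 - (-3)·-0.429) / (5) = 2.143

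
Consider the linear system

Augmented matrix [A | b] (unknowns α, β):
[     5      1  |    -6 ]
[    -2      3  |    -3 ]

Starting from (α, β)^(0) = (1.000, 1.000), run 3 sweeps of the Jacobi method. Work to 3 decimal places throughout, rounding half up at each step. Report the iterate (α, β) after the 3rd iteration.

Iteration 1:
  α = (-6 - (1)·1.000) / (5) = -1.400
  β = (-3 - (-2)·1.000) / (3) = -0.333
Iteration 2:
  α = (-6 - (1)·-0.333) / (5) = -1.133
  β = (-3 - (-2)·-1.400) / (3) = -1.933
Iteration 3:
  α = (-6 - (1)·-1.933) / (5) = -0.813
  β = (-3 - (-2)·-1.133) / (3) = -1.755

(-0.813, -1.755)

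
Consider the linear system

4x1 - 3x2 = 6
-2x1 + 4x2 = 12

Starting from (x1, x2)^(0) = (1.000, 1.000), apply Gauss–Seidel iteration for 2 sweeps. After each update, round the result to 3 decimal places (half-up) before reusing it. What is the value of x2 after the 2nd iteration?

5.297

Iteration 1:
  x1 = (6 - (-3)·1.000) / (4) = 2.250
  x2 = (12 - (-2)·2.250) / (4) = 4.125
Iteration 2:
  x1 = (6 - (-3)·4.125) / (4) = 4.594
  x2 = (12 - (-2)·4.594) / (4) = 5.297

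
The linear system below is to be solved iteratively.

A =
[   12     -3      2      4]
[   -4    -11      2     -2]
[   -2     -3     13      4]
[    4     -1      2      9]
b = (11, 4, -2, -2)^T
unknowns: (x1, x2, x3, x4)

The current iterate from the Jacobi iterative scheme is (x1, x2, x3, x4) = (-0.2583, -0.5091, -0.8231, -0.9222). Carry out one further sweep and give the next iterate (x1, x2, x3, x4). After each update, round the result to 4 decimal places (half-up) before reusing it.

One sweep:
  x1 = (11 - (-3)·-0.5091 - (2)·-0.8231 - (4)·-0.9222) / (12) = 1.2340
  x2 = (4 - (-4)·-0.2583 - (2)·-0.8231 - (-2)·-0.9222) / (-11) = -0.2517
  x3 = (-2 - (-2)·-0.2583 - (-3)·-0.5091 - (4)·-0.9222) / (13) = -0.0273
  x4 = (-2 - (4)·-0.2583 - (-1)·-0.5091 - (2)·-0.8231) / (9) = 0.0189

(1.2340, -0.2517, -0.0273, 0.0189)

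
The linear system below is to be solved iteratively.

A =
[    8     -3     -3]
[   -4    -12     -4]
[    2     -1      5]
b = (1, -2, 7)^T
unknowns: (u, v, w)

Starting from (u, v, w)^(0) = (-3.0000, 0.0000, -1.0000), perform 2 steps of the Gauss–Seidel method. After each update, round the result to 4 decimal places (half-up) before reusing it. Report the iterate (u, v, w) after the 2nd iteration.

(0.9500, -0.6889, 0.8822)

Iteration 1:
  u = (1 - (-3)·0.0000 - (-3)·-1.0000) / (8) = -0.2500
  v = (-2 - (-4)·-0.2500 - (-4)·-1.0000) / (-12) = 0.5833
  w = (7 - (2)·-0.2500 - (-1)·0.5833) / (5) = 1.6167
Iteration 2:
  u = (1 - (-3)·0.5833 - (-3)·1.6167) / (8) = 0.9500
  v = (-2 - (-4)·0.9500 - (-4)·1.6167) / (-12) = -0.6889
  w = (7 - (2)·0.9500 - (-1)·-0.6889) / (5) = 0.8822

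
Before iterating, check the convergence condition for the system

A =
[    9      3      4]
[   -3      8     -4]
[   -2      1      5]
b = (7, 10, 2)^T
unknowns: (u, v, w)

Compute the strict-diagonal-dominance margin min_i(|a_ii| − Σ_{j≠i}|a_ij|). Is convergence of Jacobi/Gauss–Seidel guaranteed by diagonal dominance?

row 1: |9| − (3+4) = 2
row 2: |8| − (3+4) = 1
row 3: |5| − (2+1) = 2
minimum over rows = 1 → strictly diagonally dominant (convergence guaranteed)

1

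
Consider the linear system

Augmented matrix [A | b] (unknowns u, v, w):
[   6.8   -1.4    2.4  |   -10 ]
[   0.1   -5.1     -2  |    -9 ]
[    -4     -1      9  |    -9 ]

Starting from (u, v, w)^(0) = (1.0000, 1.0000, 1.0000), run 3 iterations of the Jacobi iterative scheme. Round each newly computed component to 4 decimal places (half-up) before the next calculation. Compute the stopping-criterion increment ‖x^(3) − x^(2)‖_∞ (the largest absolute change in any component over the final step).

0.5013

Iteration 1:
  u = (-10 - (-1.4)·1.0000 - (2.4)·1.0000) / (6.8) = -1.6176
  v = (-9 - (0.1)·1.0000 - (-2)·1.0000) / (-5.1) = 1.3922
  w = (-9 - (-4)·1.0000 - (-1)·1.0000) / (9) = -0.4444
Iteration 2:
  u = (-10 - (-1.4)·1.3922 - (2.4)·-0.4444) / (6.8) = -1.0271
  v = (-9 - (0.1)·-1.6176 - (-2)·-0.4444) / (-5.1) = 1.9073
  w = (-9 - (-4)·-1.6176 - (-1)·1.3922) / (9) = -1.5642
Iteration 3:
  u = (-10 - (-1.4)·1.9073 - (2.4)·-1.5642) / (6.8) = -0.5258
  v = (-9 - (0.1)·-1.0271 - (-2)·-1.5642) / (-5.1) = 2.3580
  w = (-9 - (-4)·-1.0271 - (-1)·1.9073) / (9) = -1.2446
Change: (0.5013, 0.4507, 0.3196) → max |·| = 0.5013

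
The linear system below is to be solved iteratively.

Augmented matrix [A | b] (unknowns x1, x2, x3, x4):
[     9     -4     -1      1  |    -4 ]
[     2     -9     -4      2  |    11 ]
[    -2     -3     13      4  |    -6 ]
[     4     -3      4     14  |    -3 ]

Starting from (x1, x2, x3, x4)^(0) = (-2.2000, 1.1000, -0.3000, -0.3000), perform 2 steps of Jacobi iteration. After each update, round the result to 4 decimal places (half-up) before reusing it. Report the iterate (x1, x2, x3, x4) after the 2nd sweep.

(-1.3075, -0.8472, -1.0606, -0.4497)

Iteration 1:
  x1 = (-4 - (-4)·1.1000 - (-1)·-0.3000 - (1)·-0.3000) / (9) = 0.0444
  x2 = (11 - (2)·-2.2000 - (-4)·-0.3000 - (2)·-0.3000) / (-9) = -1.6444
  x3 = (-6 - (-2)·-2.2000 - (-3)·1.1000 - (4)·-0.3000) / (13) = -0.4538
  x4 = (-3 - (4)·-2.2000 - (-3)·1.1000 - (4)·-0.3000) / (14) = 0.7357
Iteration 2:
  x1 = (-4 - (-4)·-1.6444 - (-1)·-0.4538 - (1)·0.7357) / (9) = -1.3075
  x2 = (11 - (2)·0.0444 - (-4)·-0.4538 - (2)·0.7357) / (-9) = -0.8472
  x3 = (-6 - (-2)·0.0444 - (-3)·-1.6444 - (4)·0.7357) / (13) = -1.0606
  x4 = (-3 - (4)·0.0444 - (-3)·-1.6444 - (4)·-0.4538) / (14) = -0.4497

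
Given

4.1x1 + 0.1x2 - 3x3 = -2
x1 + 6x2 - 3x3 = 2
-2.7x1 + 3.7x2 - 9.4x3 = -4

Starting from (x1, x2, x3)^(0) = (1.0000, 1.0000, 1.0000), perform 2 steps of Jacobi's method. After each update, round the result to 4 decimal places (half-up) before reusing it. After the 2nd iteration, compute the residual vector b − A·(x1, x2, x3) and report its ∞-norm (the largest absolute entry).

Iteration 1:
  x1 = (-2 - (0.1)·1.0000 - (-3)·1.0000) / (4.1) = 0.2195
  x2 = (2 - (1)·1.0000 - (-3)·1.0000) / (6) = 0.6667
  x3 = (-4 - (-2.7)·1.0000 - (3.7)·1.0000) / (-9.4) = 0.5319
Iteration 2:
  x1 = (-2 - (0.1)·0.6667 - (-3)·0.5319) / (4.1) = -0.1149
  x2 = (2 - (1)·0.2195 - (-3)·0.5319) / (6) = 0.5627
  x3 = (-4 - (-2.7)·0.2195 - (3.7)·0.6667) / (-9.4) = 0.6249
Residual b − A·x = (0.2895, 0.6134, -0.5182); ∞-norm = 0.6134

0.6134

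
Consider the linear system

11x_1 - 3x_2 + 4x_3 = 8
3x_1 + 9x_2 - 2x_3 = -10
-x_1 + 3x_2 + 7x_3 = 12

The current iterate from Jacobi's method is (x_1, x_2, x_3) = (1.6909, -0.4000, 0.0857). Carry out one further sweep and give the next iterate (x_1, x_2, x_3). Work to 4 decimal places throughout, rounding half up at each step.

(0.5870, -1.6557, 2.1273)

One sweep:
  x_1 = (8 - (-3)·-0.4000 - (4)·0.0857) / (11) = 0.5870
  x_2 = (-10 - (3)·1.6909 - (-2)·0.0857) / (9) = -1.6557
  x_3 = (12 - (-1)·1.6909 - (3)·-0.4000) / (7) = 2.1273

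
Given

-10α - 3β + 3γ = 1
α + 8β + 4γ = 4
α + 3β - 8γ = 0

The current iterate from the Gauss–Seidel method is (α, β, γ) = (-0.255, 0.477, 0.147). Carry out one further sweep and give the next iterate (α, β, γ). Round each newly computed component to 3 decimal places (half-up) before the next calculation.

One sweep:
  α = (1 - (-3)·0.477 - (3)·0.147) / (-10) = -0.199
  β = (4 - (1)·-0.199 - (4)·0.147) / (8) = 0.451
  γ = (0 - (1)·-0.199 - (3)·0.451) / (-8) = 0.144

(-0.199, 0.451, 0.144)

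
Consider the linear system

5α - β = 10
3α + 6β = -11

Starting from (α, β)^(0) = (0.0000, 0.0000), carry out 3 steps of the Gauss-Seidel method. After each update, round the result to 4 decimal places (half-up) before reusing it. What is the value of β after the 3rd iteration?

-2.5783

Iteration 1:
  α = (10 - (-1)·0.0000) / (5) = 2.0000
  β = (-11 - (3)·2.0000) / (6) = -2.8333
Iteration 2:
  α = (10 - (-1)·-2.8333) / (5) = 1.4333
  β = (-11 - (3)·1.4333) / (6) = -2.5500
Iteration 3:
  α = (10 - (-1)·-2.5500) / (5) = 1.4900
  β = (-11 - (3)·1.4900) / (6) = -2.5783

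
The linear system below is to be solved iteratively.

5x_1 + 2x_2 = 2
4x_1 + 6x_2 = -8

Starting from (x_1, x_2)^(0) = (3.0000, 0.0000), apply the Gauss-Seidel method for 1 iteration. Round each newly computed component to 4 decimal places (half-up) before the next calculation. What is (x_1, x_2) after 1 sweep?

(0.4000, -1.6000)

Iteration 1:
  x_1 = (2 - (2)·0.0000) / (5) = 0.4000
  x_2 = (-8 - (4)·0.4000) / (6) = -1.6000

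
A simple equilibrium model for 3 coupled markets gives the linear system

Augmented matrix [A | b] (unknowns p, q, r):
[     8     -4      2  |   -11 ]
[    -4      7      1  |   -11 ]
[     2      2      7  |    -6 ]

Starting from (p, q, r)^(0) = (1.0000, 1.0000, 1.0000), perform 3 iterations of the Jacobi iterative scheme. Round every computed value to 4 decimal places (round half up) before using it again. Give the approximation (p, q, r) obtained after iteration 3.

(-2.3278, -2.4497, 0.1713)

Iteration 1:
  p = (-11 - (-4)·1.0000 - (2)·1.0000) / (8) = -1.1250
  q = (-11 - (-4)·1.0000 - (1)·1.0000) / (7) = -1.1429
  r = (-6 - (2)·1.0000 - (2)·1.0000) / (7) = -1.4286
Iteration 2:
  p = (-11 - (-4)·-1.1429 - (2)·-1.4286) / (8) = -1.5893
  q = (-11 - (-4)·-1.1250 - (1)·-1.4286) / (7) = -2.0102
  r = (-6 - (2)·-1.1250 - (2)·-1.1429) / (7) = -0.2092
Iteration 3:
  p = (-11 - (-4)·-2.0102 - (2)·-0.2092) / (8) = -2.3278
  q = (-11 - (-4)·-1.5893 - (1)·-0.2092) / (7) = -2.4497
  r = (-6 - (2)·-1.5893 - (2)·-2.0102) / (7) = 0.1713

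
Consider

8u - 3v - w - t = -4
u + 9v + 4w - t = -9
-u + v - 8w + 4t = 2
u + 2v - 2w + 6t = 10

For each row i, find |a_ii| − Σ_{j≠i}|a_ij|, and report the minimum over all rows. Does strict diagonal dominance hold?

1

row 1: |8| − (3+1+1) = 3
row 2: |9| − (1+4+1) = 3
row 3: |-8| − (1+1+4) = 2
row 4: |6| − (1+2+2) = 1
minimum over rows = 1 → strictly diagonally dominant (convergence guaranteed)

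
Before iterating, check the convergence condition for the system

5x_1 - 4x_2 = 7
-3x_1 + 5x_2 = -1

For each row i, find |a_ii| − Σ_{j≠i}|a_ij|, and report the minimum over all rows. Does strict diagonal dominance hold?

1

row 1: |5| − (4) = 1
row 2: |5| − (3) = 2
minimum over rows = 1 → strictly diagonally dominant (convergence guaranteed)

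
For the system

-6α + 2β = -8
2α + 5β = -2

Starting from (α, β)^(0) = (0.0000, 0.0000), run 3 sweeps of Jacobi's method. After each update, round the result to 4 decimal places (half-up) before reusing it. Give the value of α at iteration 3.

Iteration 1:
  α = (-8 - (2)·0.0000) / (-6) = 1.3333
  β = (-2 - (2)·0.0000) / (5) = -0.4000
Iteration 2:
  α = (-8 - (2)·-0.4000) / (-6) = 1.2000
  β = (-2 - (2)·1.3333) / (5) = -0.9333
Iteration 3:
  α = (-8 - (2)·-0.9333) / (-6) = 1.0222
  β = (-2 - (2)·1.2000) / (5) = -0.8800

1.0222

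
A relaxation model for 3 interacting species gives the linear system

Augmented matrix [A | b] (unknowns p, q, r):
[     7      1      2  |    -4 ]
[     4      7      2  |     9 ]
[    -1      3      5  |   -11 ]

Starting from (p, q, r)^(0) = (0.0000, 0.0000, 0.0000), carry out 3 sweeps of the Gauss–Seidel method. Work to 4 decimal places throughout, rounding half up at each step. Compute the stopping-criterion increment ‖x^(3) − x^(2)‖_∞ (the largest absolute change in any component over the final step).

0.0654

Iteration 1:
  p = (-4 - (1)·0.0000 - (2)·0.0000) / (7) = -0.5714
  q = (9 - (4)·-0.5714 - (2)·0.0000) / (7) = 1.6122
  r = (-11 - (-1)·-0.5714 - (3)·1.6122) / (5) = -3.2816
Iteration 2:
  p = (-4 - (1)·1.6122 - (2)·-3.2816) / (7) = 0.1359
  q = (9 - (4)·0.1359 - (2)·-3.2816) / (7) = 2.1457
  r = (-11 - (-1)·0.1359 - (3)·2.1457) / (5) = -3.4602
Iteration 3:
  p = (-4 - (1)·2.1457 - (2)·-3.4602) / (7) = 0.1107
  q = (9 - (4)·0.1107 - (2)·-3.4602) / (7) = 2.2111
  r = (-11 - (-1)·0.1107 - (3)·2.2111) / (5) = -3.5045
Change: (-0.0252, 0.0654, -0.0443) → max |·| = 0.0654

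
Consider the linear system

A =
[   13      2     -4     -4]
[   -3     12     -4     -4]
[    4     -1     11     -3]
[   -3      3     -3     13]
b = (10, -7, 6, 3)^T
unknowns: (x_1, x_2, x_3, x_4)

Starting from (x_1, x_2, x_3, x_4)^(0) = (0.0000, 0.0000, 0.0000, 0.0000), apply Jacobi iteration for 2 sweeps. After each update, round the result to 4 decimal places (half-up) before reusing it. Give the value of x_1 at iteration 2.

1.0978

Iteration 1:
  x_1 = (10 - (2)·0.0000 - (-4)·0.0000 - (-4)·0.0000) / (13) = 0.7692
  x_2 = (-7 - (-3)·0.0000 - (-4)·0.0000 - (-4)·0.0000) / (12) = -0.5833
  x_3 = (6 - (4)·0.0000 - (-1)·0.0000 - (-3)·0.0000) / (11) = 0.5455
  x_4 = (3 - (-3)·0.0000 - (3)·0.0000 - (-3)·0.0000) / (13) = 0.2308
Iteration 2:
  x_1 = (10 - (2)·-0.5833 - (-4)·0.5455 - (-4)·0.2308) / (13) = 1.0978
  x_2 = (-7 - (-3)·0.7692 - (-4)·0.5455 - (-4)·0.2308) / (12) = -0.1323
  x_3 = (6 - (4)·0.7692 - (-1)·-0.5833 - (-3)·0.2308) / (11) = 0.2757
  x_4 = (3 - (-3)·0.7692 - (3)·-0.5833 - (-3)·0.5455) / (13) = 0.6688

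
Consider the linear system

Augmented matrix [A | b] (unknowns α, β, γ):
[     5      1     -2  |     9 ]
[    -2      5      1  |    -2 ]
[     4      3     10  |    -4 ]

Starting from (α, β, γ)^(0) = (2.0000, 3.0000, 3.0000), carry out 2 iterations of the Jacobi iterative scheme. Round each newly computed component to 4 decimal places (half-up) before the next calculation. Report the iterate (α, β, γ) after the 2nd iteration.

(1.0000, 0.9800, -1.3000)

Iteration 1:
  α = (9 - (1)·3.0000 - (-2)·3.0000) / (5) = 2.4000
  β = (-2 - (-2)·2.0000 - (1)·3.0000) / (5) = -0.2000
  γ = (-4 - (4)·2.0000 - (3)·3.0000) / (10) = -2.1000
Iteration 2:
  α = (9 - (1)·-0.2000 - (-2)·-2.1000) / (5) = 1.0000
  β = (-2 - (-2)·2.4000 - (1)·-2.1000) / (5) = 0.9800
  γ = (-4 - (4)·2.4000 - (3)·-0.2000) / (10) = -1.3000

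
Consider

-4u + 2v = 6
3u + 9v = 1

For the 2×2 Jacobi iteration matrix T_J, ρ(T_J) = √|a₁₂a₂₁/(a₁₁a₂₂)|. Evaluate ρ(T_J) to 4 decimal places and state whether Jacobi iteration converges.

a₁₂a₂₁/(a₁₁a₂₂) = (2)·(3) / ((-4)·(9)) = -0.166667
ρ = √|-0.166667| = √0.166667 = 0.4082
ρ < 1, so Jacobi converges

0.4082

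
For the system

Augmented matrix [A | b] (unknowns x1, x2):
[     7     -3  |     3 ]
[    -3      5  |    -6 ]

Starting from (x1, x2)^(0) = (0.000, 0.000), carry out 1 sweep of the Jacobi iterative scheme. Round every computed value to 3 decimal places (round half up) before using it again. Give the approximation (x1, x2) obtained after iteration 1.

Iteration 1:
  x1 = (3 - (-3)·0.000) / (7) = 0.429
  x2 = (-6 - (-3)·0.000) / (5) = -1.200

(0.429, -1.200)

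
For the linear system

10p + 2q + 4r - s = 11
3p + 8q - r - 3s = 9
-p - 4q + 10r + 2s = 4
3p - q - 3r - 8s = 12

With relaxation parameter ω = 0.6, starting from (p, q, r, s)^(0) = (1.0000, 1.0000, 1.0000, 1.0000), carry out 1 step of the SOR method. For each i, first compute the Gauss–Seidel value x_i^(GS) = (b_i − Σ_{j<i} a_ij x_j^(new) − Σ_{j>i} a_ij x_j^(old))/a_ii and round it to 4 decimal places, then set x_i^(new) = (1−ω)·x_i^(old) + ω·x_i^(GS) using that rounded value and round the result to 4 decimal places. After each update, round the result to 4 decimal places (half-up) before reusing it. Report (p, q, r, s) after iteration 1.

(0.7600, 1.2040, 0.8546, -0.6116)

Iteration 1:
  p: GS value = (11 - (2)·1.0000 - (4)·1.0000 - (-1)·1.0000) / (10) = 0.6000;  p ← (1−ω)·1.0000 + ω·0.6000 = 0.7600
  q: GS value = (9 - (3)·0.7600 - (-1)·1.0000 - (-3)·1.0000) / (8) = 1.3400;  q ← (1−ω)·1.0000 + ω·1.3400 = 1.2040
  r: GS value = (4 - (-1)·0.7600 - (-4)·1.2040 - (2)·1.0000) / (10) = 0.7576;  r ← (1−ω)·1.0000 + ω·0.7576 = 0.8546
  s: GS value = (12 - (3)·0.7600 - (-1)·1.2040 - (-3)·0.8546) / (-8) = -1.6860;  s ← (1−ω)·1.0000 + ω·-1.6860 = -0.6116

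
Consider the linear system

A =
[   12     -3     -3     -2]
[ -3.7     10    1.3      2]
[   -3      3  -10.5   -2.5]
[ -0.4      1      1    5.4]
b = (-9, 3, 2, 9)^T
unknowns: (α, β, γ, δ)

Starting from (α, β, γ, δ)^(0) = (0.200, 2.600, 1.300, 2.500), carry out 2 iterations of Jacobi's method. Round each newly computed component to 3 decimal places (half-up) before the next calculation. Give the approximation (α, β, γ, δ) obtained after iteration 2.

(-0.689, 0.359, -0.687, 1.787)

Iteration 1:
  α = (-9 - (-3)·2.600 - (-3)·1.300 - (-2)·2.500) / (12) = 0.642
  β = (3 - (-3.7)·0.200 - (1.3)·1.300 - (2)·2.500) / (10) = -0.295
  γ = (2 - (-3)·0.200 - (3)·2.600 - (-2.5)·2.500) / (-10.5) = -0.100
  δ = (9 - (-0.4)·0.200 - (1)·2.600 - (1)·1.300) / (5.4) = 0.959
Iteration 2:
  α = (-9 - (-3)·-0.295 - (-3)·-0.100 - (-2)·0.959) / (12) = -0.689
  β = (3 - (-3.7)·0.642 - (1.3)·-0.100 - (2)·0.959) / (10) = 0.359
  γ = (2 - (-3)·0.642 - (3)·-0.295 - (-2.5)·0.959) / (-10.5) = -0.687
  δ = (9 - (-0.4)·0.642 - (1)·-0.295 - (1)·-0.100) / (5.4) = 1.787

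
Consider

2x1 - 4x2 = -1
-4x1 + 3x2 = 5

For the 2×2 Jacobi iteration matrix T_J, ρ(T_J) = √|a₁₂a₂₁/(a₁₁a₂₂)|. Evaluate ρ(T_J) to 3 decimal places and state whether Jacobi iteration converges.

1.633

a₁₂a₂₁/(a₁₁a₂₂) = (-4)·(-4) / ((2)·(3)) = 2.666667
ρ = √|2.666667| = √2.666667 = 1.633
ρ > 1, so Jacobi diverges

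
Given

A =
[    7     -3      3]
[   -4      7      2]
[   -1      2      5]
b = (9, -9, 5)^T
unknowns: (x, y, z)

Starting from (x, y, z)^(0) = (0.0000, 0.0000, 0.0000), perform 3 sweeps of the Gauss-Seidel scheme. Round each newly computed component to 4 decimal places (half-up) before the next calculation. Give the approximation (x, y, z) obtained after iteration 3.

(-0.0605, -1.7978, 1.7070)

Iteration 1:
  x = (9 - (-3)·0.0000 - (3)·0.0000) / (7) = 1.2857
  y = (-9 - (-4)·1.2857 - (2)·0.0000) / (7) = -0.5510
  z = (5 - (-1)·1.2857 - (2)·-0.5510) / (5) = 1.4775
Iteration 2:
  x = (9 - (-3)·-0.5510 - (3)·1.4775) / (7) = 0.4164
  y = (-9 - (-4)·0.4164 - (2)·1.4775) / (7) = -1.4699
  z = (5 - (-1)·0.4164 - (2)·-1.4699) / (5) = 1.6712
Iteration 3:
  x = (9 - (-3)·-1.4699 - (3)·1.6712) / (7) = -0.0605
  y = (-9 - (-4)·-0.0605 - (2)·1.6712) / (7) = -1.7978
  z = (5 - (-1)·-0.0605 - (2)·-1.7978) / (5) = 1.7070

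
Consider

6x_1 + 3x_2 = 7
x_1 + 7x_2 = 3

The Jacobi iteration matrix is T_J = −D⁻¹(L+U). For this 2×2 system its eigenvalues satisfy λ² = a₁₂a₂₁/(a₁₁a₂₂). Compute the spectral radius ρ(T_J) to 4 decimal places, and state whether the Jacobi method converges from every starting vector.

a₁₂a₂₁/(a₁₁a₂₂) = (3)·(1) / ((6)·(7)) = 0.071429
ρ = √|0.071429| = √0.071429 = 0.2673
ρ < 1, so Jacobi converges

0.2673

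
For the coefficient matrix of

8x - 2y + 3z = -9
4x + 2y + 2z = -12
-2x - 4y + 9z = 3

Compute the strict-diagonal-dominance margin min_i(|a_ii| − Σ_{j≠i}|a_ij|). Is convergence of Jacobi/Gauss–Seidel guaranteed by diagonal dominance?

row 1: |8| − (2+3) = 3
row 2: |2| − (4+2) = -4
row 3: |9| − (2+4) = 3
minimum over rows = -4 → not strictly diagonally dominant

-4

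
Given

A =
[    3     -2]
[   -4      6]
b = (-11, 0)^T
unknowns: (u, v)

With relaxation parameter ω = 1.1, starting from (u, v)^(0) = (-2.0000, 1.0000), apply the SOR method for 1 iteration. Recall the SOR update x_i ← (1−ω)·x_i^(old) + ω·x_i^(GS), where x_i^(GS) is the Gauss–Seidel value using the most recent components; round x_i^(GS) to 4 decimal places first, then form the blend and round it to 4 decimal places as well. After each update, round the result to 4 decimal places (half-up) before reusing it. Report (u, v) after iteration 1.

(-3.1000, -2.3734)

Iteration 1:
  u: GS value = (-11 - (-2)·1.0000) / (3) = -3.0000;  u ← (1−ω)·-2.0000 + ω·-3.0000 = -3.1000
  v: GS value = (0 - (-4)·-3.1000) / (6) = -2.0667;  v ← (1−ω)·1.0000 + ω·-2.0667 = -2.3734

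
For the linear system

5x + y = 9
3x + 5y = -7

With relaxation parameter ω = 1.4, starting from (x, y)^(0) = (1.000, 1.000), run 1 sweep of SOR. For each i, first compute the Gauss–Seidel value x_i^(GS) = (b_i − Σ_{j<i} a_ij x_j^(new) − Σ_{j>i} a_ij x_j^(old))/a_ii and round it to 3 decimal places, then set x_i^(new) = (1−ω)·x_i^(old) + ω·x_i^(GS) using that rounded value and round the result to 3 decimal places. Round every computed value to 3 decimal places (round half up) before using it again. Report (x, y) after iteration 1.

Iteration 1:
  x: GS value = (9 - (1)·1.000) / (5) = 1.600;  x ← (1−ω)·1.000 + ω·1.600 = 1.840
  y: GS value = (-7 - (3)·1.840) / (5) = -2.504;  y ← (1−ω)·1.000 + ω·-2.504 = -3.906

(1.840, -3.906)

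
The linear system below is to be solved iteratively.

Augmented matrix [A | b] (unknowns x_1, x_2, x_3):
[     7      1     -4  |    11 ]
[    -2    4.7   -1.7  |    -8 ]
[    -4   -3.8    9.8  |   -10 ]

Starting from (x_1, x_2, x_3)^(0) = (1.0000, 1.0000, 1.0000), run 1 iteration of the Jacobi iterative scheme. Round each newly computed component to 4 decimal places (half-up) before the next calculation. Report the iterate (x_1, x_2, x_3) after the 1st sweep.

Iteration 1:
  x_1 = (11 - (1)·1.0000 - (-4)·1.0000) / (7) = 2.0000
  x_2 = (-8 - (-2)·1.0000 - (-1.7)·1.0000) / (4.7) = -0.9149
  x_3 = (-10 - (-4)·1.0000 - (-3.8)·1.0000) / (9.8) = -0.2245

(2.0000, -0.9149, -0.2245)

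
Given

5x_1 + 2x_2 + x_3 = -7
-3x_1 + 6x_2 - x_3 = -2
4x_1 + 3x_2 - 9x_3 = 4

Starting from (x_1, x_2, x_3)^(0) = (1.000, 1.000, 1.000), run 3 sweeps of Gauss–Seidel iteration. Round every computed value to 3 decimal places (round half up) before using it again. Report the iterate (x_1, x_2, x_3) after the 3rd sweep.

Iteration 1:
  x_1 = (-7 - (2)·1.000 - (1)·1.000) / (5) = -2.000
  x_2 = (-2 - (-3)·-2.000 - (-1)·1.000) / (6) = -1.167
  x_3 = (4 - (4)·-2.000 - (3)·-1.167) / (-9) = -1.722
Iteration 2:
  x_1 = (-7 - (2)·-1.167 - (1)·-1.722) / (5) = -0.589
  x_2 = (-2 - (-3)·-0.589 - (-1)·-1.722) / (6) = -0.915
  x_3 = (4 - (4)·-0.589 - (3)·-0.915) / (-9) = -1.011
Iteration 3:
  x_1 = (-7 - (2)·-0.915 - (1)·-1.011) / (5) = -0.832
  x_2 = (-2 - (-3)·-0.832 - (-1)·-1.011) / (6) = -0.918
  x_3 = (4 - (4)·-0.832 - (3)·-0.918) / (-9) = -1.120

(-0.832, -0.918, -1.120)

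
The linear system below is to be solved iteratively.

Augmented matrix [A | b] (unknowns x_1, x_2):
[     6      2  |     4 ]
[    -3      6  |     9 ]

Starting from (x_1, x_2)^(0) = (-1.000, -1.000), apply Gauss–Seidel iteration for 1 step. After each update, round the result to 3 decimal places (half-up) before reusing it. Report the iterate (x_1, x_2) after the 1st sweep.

Iteration 1:
  x_1 = (4 - (2)·-1.000) / (6) = 1.000
  x_2 = (9 - (-3)·1.000) / (6) = 2.000

(1.000, 2.000)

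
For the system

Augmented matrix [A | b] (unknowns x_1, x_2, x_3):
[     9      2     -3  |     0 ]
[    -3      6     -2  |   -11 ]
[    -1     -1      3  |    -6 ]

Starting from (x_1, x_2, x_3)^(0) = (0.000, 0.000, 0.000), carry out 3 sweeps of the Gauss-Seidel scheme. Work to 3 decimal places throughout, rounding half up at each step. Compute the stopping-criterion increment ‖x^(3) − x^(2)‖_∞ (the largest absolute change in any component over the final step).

Iteration 1:
  x_1 = (0 - (2)·0.000 - (-3)·0.000) / (9) = 0.000
  x_2 = (-11 - (-3)·0.000 - (-2)·0.000) / (6) = -1.833
  x_3 = (-6 - (-1)·0.000 - (-1)·-1.833) / (3) = -2.611
Iteration 2:
  x_1 = (0 - (2)·-1.833 - (-3)·-2.611) / (9) = -0.463
  x_2 = (-11 - (-3)·-0.463 - (-2)·-2.611) / (6) = -2.935
  x_3 = (-6 - (-1)·-0.463 - (-1)·-2.935) / (3) = -3.133
Iteration 3:
  x_1 = (0 - (2)·-2.935 - (-3)·-3.133) / (9) = -0.392
  x_2 = (-11 - (-3)·-0.392 - (-2)·-3.133) / (6) = -3.074
  x_3 = (-6 - (-1)·-0.392 - (-1)·-3.074) / (3) = -3.155
Change: (0.071, -0.139, -0.022) → max |·| = 0.139

0.139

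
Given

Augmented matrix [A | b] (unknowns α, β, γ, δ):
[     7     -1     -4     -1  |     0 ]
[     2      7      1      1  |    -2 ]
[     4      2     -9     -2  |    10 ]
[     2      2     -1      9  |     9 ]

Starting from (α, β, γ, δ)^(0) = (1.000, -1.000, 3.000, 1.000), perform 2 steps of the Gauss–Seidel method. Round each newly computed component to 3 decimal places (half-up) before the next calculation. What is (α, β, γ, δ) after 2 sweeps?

Iteration 1:
  α = (0 - (-1)·-1.000 - (-4)·3.000 - (-1)·1.000) / (7) = 1.714
  β = (-2 - (2)·1.714 - (1)·3.000 - (1)·1.000) / (7) = -1.347
  γ = (10 - (4)·1.714 - (2)·-1.347 - (-2)·1.000) / (-9) = -0.871
  δ = (9 - (2)·1.714 - (2)·-1.347 - (-1)·-0.871) / (9) = 0.822
Iteration 2:
  α = (0 - (-1)·-1.347 - (-4)·-0.871 - (-1)·0.822) / (7) = -0.573
  β = (-2 - (2)·-0.573 - (1)·-0.871 - (1)·0.822) / (7) = -0.115
  γ = (10 - (4)·-0.573 - (2)·-0.115 - (-2)·0.822) / (-9) = -1.574
  δ = (9 - (2)·-0.573 - (2)·-0.115 - (-1)·-1.574) / (9) = 0.978

(-0.573, -0.115, -1.574, 0.978)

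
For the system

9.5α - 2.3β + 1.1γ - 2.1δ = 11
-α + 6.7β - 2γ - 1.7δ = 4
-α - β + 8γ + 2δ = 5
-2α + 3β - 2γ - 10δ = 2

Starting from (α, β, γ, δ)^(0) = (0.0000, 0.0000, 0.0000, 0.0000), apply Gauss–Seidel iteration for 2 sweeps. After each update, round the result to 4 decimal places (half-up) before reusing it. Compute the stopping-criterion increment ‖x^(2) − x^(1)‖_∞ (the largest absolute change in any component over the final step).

Iteration 1:
  α = (11 - (-2.3)·0.0000 - (1.1)·0.0000 - (-2.1)·0.0000) / (9.5) = 1.1579
  β = (4 - (-1)·1.1579 - (-2)·0.0000 - (-1.7)·0.0000) / (6.7) = 0.7698
  γ = (5 - (-1)·1.1579 - (-1)·0.7698 - (2)·0.0000) / (8) = 0.8660
  δ = (2 - (-2)·1.1579 - (3)·0.7698 - (-2)·0.8660) / (-10) = -0.3738
Iteration 2:
  α = (11 - (-2.3)·0.7698 - (1.1)·0.8660 - (-2.1)·-0.3738) / (9.5) = 1.1614
  β = (4 - (-1)·1.1614 - (-2)·0.8660 - (-1.7)·-0.3738) / (6.7) = 0.9340
  γ = (5 - (-1)·1.1614 - (-1)·0.9340 - (2)·-0.3738) / (8) = 0.9804
  δ = (2 - (-2)·1.1614 - (3)·0.9340 - (-2)·0.9804) / (-10) = -0.3482
Change: (0.0035, 0.1642, 0.1144, 0.0256) → max |·| = 0.1642

0.1642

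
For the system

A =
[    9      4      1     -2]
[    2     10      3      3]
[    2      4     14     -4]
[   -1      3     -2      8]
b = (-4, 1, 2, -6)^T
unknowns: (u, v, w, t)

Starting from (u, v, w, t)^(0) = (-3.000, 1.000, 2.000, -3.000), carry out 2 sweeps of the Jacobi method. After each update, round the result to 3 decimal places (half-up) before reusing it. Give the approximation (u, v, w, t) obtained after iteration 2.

Iteration 1:
  u = (-4 - (4)·1.000 - (1)·2.000 - (-2)·-3.000) / (9) = -1.778
  v = (1 - (2)·-3.000 - (3)·2.000 - (3)·-3.000) / (10) = 1.000
  w = (2 - (2)·-3.000 - (4)·1.000 - (-4)·-3.000) / (14) = -0.571
  t = (-6 - (-1)·-3.000 - (3)·1.000 - (-2)·2.000) / (8) = -1.000
Iteration 2:
  u = (-4 - (4)·1.000 - (1)·-0.571 - (-2)·-1.000) / (9) = -1.048
  v = (1 - (2)·-1.778 - (3)·-0.571 - (3)·-1.000) / (10) = 0.927
  w = (2 - (2)·-1.778 - (4)·1.000 - (-4)·-1.000) / (14) = -0.175
  t = (-6 - (-1)·-1.778 - (3)·1.000 - (-2)·-0.571) / (8) = -1.490

(-1.048, 0.927, -0.175, -1.490)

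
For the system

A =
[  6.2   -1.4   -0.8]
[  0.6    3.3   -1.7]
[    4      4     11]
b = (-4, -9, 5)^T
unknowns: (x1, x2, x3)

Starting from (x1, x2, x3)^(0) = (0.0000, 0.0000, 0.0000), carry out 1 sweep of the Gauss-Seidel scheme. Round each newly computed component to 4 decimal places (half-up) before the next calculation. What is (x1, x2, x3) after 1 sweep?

Iteration 1:
  x1 = (-4 - (-1.4)·0.0000 - (-0.8)·0.0000) / (6.2) = -0.6452
  x2 = (-9 - (0.6)·-0.6452 - (-1.7)·0.0000) / (3.3) = -2.6100
  x3 = (5 - (4)·-0.6452 - (4)·-2.6100) / (11) = 1.6383

(-0.6452, -2.6100, 1.6383)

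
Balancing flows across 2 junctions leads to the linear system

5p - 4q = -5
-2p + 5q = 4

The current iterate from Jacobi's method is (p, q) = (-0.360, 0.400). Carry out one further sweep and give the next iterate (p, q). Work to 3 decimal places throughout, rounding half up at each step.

One sweep:
  p = (-5 - (-4)·0.400) / (5) = -0.680
  q = (4 - (-2)·-0.360) / (5) = 0.656

(-0.680, 0.656)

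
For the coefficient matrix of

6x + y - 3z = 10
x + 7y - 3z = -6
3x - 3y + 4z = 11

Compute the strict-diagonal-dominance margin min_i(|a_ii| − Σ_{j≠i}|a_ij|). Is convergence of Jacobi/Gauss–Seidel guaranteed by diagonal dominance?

-2

row 1: |6| − (1+3) = 2
row 2: |7| − (1+3) = 3
row 3: |4| − (3+3) = -2
minimum over rows = -2 → not strictly diagonally dominant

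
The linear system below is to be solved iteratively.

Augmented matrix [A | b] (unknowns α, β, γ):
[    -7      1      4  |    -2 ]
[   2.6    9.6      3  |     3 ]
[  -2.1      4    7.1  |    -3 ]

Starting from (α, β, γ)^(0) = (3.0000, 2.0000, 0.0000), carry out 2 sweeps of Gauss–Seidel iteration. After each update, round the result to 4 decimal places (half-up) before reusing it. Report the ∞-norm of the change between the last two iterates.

0.4588

Iteration 1:
  α = (-2 - (1)·2.0000 - (4)·0.0000) / (-7) = 0.5714
  β = (3 - (2.6)·0.5714 - (3)·0.0000) / (9.6) = 0.1577
  γ = (-3 - (-2.1)·0.5714 - (4)·0.1577) / (7.1) = -0.3424
Iteration 2:
  α = (-2 - (1)·0.1577 - (4)·-0.3424) / (-7) = 0.1126
  β = (3 - (2.6)·0.1126 - (3)·-0.3424) / (9.6) = 0.3890
  γ = (-3 - (-2.1)·0.1126 - (4)·0.3890) / (7.1) = -0.6084
Change: (-0.4588, 0.2313, -0.2660) → max |·| = 0.4588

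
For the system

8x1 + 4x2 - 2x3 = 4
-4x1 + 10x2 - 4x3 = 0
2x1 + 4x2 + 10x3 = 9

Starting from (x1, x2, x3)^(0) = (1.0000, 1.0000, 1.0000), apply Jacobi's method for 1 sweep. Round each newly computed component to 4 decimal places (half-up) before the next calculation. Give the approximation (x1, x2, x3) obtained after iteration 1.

Iteration 1:
  x1 = (4 - (4)·1.0000 - (-2)·1.0000) / (8) = 0.2500
  x2 = (0 - (-4)·1.0000 - (-4)·1.0000) / (10) = 0.8000
  x3 = (9 - (2)·1.0000 - (4)·1.0000) / (10) = 0.3000

(0.2500, 0.8000, 0.3000)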